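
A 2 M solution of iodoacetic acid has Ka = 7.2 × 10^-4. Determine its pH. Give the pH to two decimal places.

ICH2COOH ⇌ ICH2COO- + H+
Ka = x²/(2 − x) = 7.2 × 10^-4
Neglecting x in the denominator: x = √(7.2 × 10^-4 × 2) = 3.79 × 10^-2 M
pH = −log(3.79 × 10^-2) = 1.42

pH = 1.42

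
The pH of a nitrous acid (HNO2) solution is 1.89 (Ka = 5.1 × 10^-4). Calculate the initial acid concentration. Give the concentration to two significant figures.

C₀ = 3.4 × 10^-1 M

[H+] = 10^(-1.89) = 1.29 × 10^-2 M = x
Ka = x²/(C₀ − x) ⇒ C₀ = x + x²/Ka
C₀ = 1.29 × 10^-2 + (1.29 × 10^-2)²/(5.1 × 10^-4) = 3.39 × 10^-1 M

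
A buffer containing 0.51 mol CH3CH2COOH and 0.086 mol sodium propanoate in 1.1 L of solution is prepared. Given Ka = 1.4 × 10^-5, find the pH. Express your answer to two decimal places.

pKa = −log(1.4 × 10^-5) = 4.854
Using pH = pKa + log([base]/[acid]) with [base]/[acid] = 0.086/0.51:
pH = 4.854 + (-0.773) = 4.08

pH = 4.08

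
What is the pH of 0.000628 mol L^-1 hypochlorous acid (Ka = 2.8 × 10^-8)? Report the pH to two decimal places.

pH = 5.38

HOCl ⇌ OCl- + H+
Let x = [H+] at equilibrium. Ka = x²/(0.000628 − x).
Assume x ≪ 0.000628: x ≈ √(2.8 × 10^-8 × 0.000628) = 4.19 × 10^-6 M
(x/C₀ = 0.67% < 5%, so the approximation holds.)
pH = −log[H+] = −log(4.19 × 10^-6) = 5.38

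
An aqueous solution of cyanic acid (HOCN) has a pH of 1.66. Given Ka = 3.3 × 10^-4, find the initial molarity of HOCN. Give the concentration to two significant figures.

C₀ = 1.5 M

[H+] = 10^(-1.66) = 2.19 × 10^-2 M = x
Ka = x²/(C₀ − x) ⇒ C₀ = x + x²/Ka
C₀ = 2.19 × 10^-2 + (2.19 × 10^-2)²/(3.3 × 10^-4) = 1.48 M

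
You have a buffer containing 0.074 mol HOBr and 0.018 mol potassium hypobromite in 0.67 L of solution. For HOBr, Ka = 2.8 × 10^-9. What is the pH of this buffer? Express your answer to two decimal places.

pKa = −log(2.8 × 10^-9) = 8.553
Henderson–Hasselbalch: pH = pKa + log([OBr-]/[HOBr]) = 8.553 + log(0.018/0.074)
pH = 8.553 + (-0.614) = 7.94

pH = 7.94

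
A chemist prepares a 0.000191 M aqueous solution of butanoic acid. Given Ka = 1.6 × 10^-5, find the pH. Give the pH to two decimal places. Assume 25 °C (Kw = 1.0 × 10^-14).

pH = 4.32

CH3(CH2)2COOH ⇌ CH3(CH2)2COO- + H+
Ka = [H+]²/(0.000191 − [H+]) = 1.6 × 10^-5
The 5% rule fails; solving [H+]² + Ka·[H+] − Ka·C₀ = 0 exactly:
[H+] = [−1.6e-05 + √(1.6e-05² + 1.22e-08)]/2 = 4.79 × 10^-5 M
pH = −log(4.79 × 10^-5) = 4.32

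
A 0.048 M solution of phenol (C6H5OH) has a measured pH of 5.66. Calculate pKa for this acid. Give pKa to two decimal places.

[H+] = 10^(-5.66) = 2.19 × 10^-6 M
At equilibrium [HA] = 0.048 − 2.19 × 10^-6 = 4.80 × 10^-2 M
Ka = [H+][A-]/[HA] = (2.19 × 10^-6)² / 4.80 × 10^-2 = 9.99 × 10^-11
pKa = -log(9.99 × 10^-11) = 10.00

pKa = 10.00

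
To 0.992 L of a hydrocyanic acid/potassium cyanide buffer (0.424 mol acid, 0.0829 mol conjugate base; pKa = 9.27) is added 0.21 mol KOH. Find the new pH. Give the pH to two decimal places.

pH = 9.41

OH- converts HCN to CN-: HCN → 0.214 mol, CN- → 0.293 mol.
pH = pKa + log(n_CN-/n_HCN) = 9.27 + log(0.293/0.214) = 9.27 + (+0.136)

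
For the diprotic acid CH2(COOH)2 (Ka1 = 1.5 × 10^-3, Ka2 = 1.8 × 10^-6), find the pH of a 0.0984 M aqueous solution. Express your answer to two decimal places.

Ka1 ≫ Ka2, so treat the first dissociation as the only significant source of H+.
Ka1 = x²/(0.0984 − x) = 1.5 × 10^-3
Solving the quadratic: x = (−Ka1 + √(Ka1² + 4·Ka1·C₀))/2 = 1.14 × 10^-2 M
pH = −log(1.14 × 10^-2) = 1.94

pH = 1.94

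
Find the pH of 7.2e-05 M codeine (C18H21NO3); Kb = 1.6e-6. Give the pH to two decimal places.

pH = 9.00

C18H21NO3 + H2O ⇌ C18H22NO3+ + OH-
Kb = [OH-]²/(7.2e-05 − [OH-]) = 1.6 × 10^-6
The 5% rule fails; solving [OH-]² + Kb·[OH-] − Kb·C₀ = 0 exactly:
[OH-] = [−1.6e-06 + √(1.6e-06² + 4.61e-10)]/2 = 9.96 × 10^-6 M
pOH = 5.00, so pH = 14.00 − pOH = 9.00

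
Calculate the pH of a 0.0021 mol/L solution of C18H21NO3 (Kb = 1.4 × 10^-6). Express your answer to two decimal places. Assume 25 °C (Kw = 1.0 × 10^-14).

C18H21NO3 + H2O ⇌ C18H22NO3+ + OH-
Kb = [OH-]²/(0.0021 − [OH-]) = 1.4 × 10^-6
Assume [OH-] ≪ 0.0021: [OH-] ≈ √(1.4 × 10^-6 × 0.0021) = 5.42 × 10^-5 M
([OH-]/C₀ = 2.6% < 5%, so the approximation holds.)
pOH = −log(5.42 × 10^-5) = 4.27; pH = 14.00 − 4.27 = 9.73

pH = 9.73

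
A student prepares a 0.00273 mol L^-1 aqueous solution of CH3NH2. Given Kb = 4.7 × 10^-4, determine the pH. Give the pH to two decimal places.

CH3NH2 + H2O ⇌ CH3NH3+ + OH-
Kb = [OH-]²/(0.00273 − [OH-]) = 4.7 × 10^-4
Here C₀/Kb ≈ 5.81, so the small-[OH-] approximation fails. Use the quadratic:
[OH-] = (−Kb + √(Kb² + 4·Kb·C₀))/2 = 9.22 × 10^-4 M
pOH = −log(9.22 × 10^-4) = 3.04; pH = 14.00 − 3.04 = 10.96

pH = 10.96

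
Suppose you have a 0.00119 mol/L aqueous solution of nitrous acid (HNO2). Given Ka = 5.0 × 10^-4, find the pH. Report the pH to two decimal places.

pH = 3.25

HNO2 ⇌ NO2- + H+
From the ICE table, Ka = [H+]²/(0.00119 − [H+]) = 5.0 × 10^-4.
[H+] is not negligible relative to C₀; solve [H+]² + 0.0005·[H+] − 5.95e-07 = 0.
[H+] = [−0.0005 + √(0.0005² + 2.38e-06)]/2 = 5.61 × 10^-4 M
pH = −log(5.61 × 10^-4) = 3.25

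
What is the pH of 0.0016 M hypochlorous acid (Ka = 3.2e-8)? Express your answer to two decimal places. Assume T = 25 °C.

HOCl ⇌ OCl- + H+
Ka = [H+]²/(0.0016 − [H+]) = 3.2 × 10^-8
Since Ka ≪ C₀, [H+] ≈ √(Ka·C₀) = 7.16 × 10^-6 M.
Check: 0.45% ionized — well under 5%, approximation valid.
pH = −log[H+] = −log(7.16 × 10^-6) = 5.15

pH = 5.15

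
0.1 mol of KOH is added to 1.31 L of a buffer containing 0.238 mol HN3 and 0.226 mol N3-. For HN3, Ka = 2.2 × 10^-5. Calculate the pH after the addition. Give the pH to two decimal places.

pH = 5.03

After neutralization: n(HN3) = 0.138 mol, n(N3-) = 0.326 mol.
pKa = −log(2.2 × 10^-5) = 4.658
pH = pKa + log(n_N3-/n_HN3) = 4.658 + log(0.326/0.138) = 4.658 + (+0.373)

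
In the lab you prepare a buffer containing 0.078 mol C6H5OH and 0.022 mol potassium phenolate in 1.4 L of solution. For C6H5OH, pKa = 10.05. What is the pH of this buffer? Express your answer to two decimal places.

pH = 9.50

Using pH = pKa + log([base]/[acid]) with [base]/[acid] = 0.022/0.078:
pH = 10.05 + (-0.550) = 9.50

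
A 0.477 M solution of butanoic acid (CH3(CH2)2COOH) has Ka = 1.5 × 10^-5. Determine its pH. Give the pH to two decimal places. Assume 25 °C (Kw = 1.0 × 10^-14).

pH = 2.57

CH3(CH2)2COOH ⇌ CH3(CH2)2COO- + H+
Let x = [H+] at equilibrium. Ka = x²/(0.477 − x).
Assume x ≪ 0.477: x ≈ √(1.5 × 10^-5 × 0.477) = 2.67 × 10^-3 M
pH = −log(2.67 × 10^-3) = 2.57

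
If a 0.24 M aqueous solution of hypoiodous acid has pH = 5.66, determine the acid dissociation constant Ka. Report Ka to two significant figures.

[H+] = 10^(-5.66) = 2.19 × 10^-6 M
At equilibrium [HA] = 0.24 − 2.19 × 10^-6 = 2.40 × 10^-1 M
Ka = [H+][A-]/[HA] = (2.19 × 10^-6)² / 2.40 × 10^-1 = 2.0 × 10^-11

Ka = 2.0 × 10^-11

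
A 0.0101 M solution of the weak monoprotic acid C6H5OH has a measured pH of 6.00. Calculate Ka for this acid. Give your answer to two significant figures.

Ka = 9.9 × 10^-11

[H+] = 10^(-6.00) = 1.00 × 10^-6 M
At equilibrium [HA] = 0.0101 − 1.00 × 10^-6 = 1.01 × 10^-2 M
Ka = [H+][A-]/[HA] = (1.00 × 10^-6)² / 1.01 × 10^-2 = 9.9 × 10^-11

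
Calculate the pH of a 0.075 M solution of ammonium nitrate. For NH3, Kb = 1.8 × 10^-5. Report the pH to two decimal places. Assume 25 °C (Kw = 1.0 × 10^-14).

pH = 5.19

NH4+ is the conjugate acid of the weak base NH3.
Ka = Kw/Kb = 1.0×10^-14 / 1.8 × 10^-5 = 5.56 × 10^-10
Let x = [H+] at equilibrium. Ka = x²/(0.075 − x).
Neglecting x in the denominator: x = √(5.56 × 10^-10 × 0.075) = 6.46 × 10^-6 M
pH = −log(6.46 × 10^-6) = 5.19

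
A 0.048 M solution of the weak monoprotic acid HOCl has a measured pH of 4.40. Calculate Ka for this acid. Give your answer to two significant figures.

Ka = 3.3 × 10^-8

[H+] = 10^(-4.40) = 3.98 × 10^-5 M
At equilibrium [HA] = 0.048 − 3.98 × 10^-5 = 4.80 × 10^-2 M
Ka = [H+][A-]/[HA] = (3.98 × 10^-5)² / 4.80 × 10^-2 = 3.3 × 10^-8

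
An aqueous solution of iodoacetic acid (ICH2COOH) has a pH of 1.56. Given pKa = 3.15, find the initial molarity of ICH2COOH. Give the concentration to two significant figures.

C₀ = 1.1 M

[H+] = 10^(-1.56) = 2.75 × 10^-2 M = x
Ka = 10^(−3.15) = 7.08 × 10^-4
Ka = x²/(C₀ − x) ⇒ C₀ = x + x²/Ka
C₀ = 2.75 × 10^-2 + (2.75 × 10^-2)²/(7.08 × 10^-4) = 1.10 M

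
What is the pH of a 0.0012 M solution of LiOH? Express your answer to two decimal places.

LiOH is a strong base; [OH-] = 0.0012 M.
pOH = -log(0.0012) = 2.92
pH = 14.00 - 2.92 = 11.08

pH = 11.08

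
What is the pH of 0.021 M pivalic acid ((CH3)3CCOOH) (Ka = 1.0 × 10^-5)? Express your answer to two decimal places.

pH = 3.34

(CH3)3CCOOH ⇌ (CH3)3CCOO- + H+
Ka = [H+]²/(0.021 − [H+]) = 1.0 × 10^-5
Neglecting [H+] in the denominator: [H+] = √(1.0 × 10^-5 × 0.021) = 4.58 × 10^-4 M
Check: 2.2% ionized — well under 5%, approximation valid.
pH = −log(4.58 × 10^-4) = 3.34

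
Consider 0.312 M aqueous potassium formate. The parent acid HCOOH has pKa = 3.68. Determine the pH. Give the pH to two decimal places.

HCOO- is the conjugate base of the weak acid HCOOH.
Ka = 10^(−3.68) = 2.09 × 10^-4
Kb = Kw/Ka = 1.0×10^-14 / 2.09 × 10^-4 = 4.78 × 10^-11
Kb = [OH-]²/(0.312 − [OH-]) = 4.78 × 10^-11
Since Kb ≪ C₀, [OH-] ≈ √(Kb·C₀) = 3.86 × 10^-6 M.
([OH-]/C₀ = 0.0012% < 5%, so the approximation holds.)
pOH = −log(3.86 × 10^-6) = 5.41; pH = 14.00 − 5.41 = 8.59

pH = 8.59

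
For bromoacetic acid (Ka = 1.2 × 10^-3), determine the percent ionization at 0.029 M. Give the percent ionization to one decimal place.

BrCH2COOH ⇌ BrCH2COO- + H+; let x = [H+] at equilibrium.
Solve x² + 0.0012x − 3.48e-05 = 0 → x = 5.33 × 10^-3 M
Fraction ionized = 5.33 × 10^-3 / 0.029 = 0.1838 → 18.4%

18.4%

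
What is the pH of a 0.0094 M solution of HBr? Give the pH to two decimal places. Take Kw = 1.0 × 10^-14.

pH = 2.03

HBr is a strong acid and dissociates completely, so [H+] = 0.0094 M.
pH = -log(0.0094) = 2.03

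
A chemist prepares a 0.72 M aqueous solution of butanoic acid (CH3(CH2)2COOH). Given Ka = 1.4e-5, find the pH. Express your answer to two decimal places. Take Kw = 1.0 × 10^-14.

CH3(CH2)2COOH ⇌ CH3(CH2)2COO- + H+
Ka = [H+]²/(0.72 − [H+]) = 1.4 × 10^-5
Since Ka ≪ C₀, [H+] ≈ √(Ka·C₀) = 3.17 × 10^-3 M.
pH = −log[H+] = −log(3.17 × 10^-3) = 2.50

pH = 2.50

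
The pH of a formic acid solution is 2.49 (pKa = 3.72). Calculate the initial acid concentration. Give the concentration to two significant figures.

[H+] = 10^(-2.49) = 3.24 × 10^-3 M = x
Ka = 10^(−3.72) = 1.91 × 10^-4
Ka = x²/(C₀ − x) ⇒ C₀ = x + x²/Ka
C₀ = 3.24 × 10^-3 + (3.24 × 10^-3)²/(1.91 × 10^-4) = 5.82 × 10^-2 M

C₀ = 5.8 × 10^-2 M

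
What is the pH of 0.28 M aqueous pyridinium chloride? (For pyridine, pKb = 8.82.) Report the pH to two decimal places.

pH = 2.87

C5H5NH+ is the conjugate acid of the weak base C5H5N.
Kb = 10^(−8.82) = 1.51 × 10^-9
Ka = Kw/Kb = 1.0×10^-14 / 1.51 × 10^-9 = 6.62 × 10^-6
Let x = [H+] at equilibrium. Ka = x²/(0.28 − x).
Since Ka ≪ C₀, x ≈ √(Ka·C₀) = 1.36 × 10^-3 M.
Check: 0.49% ionized — well under 5%, approximation valid.
pH = −log(1.36 × 10^-3) = 2.87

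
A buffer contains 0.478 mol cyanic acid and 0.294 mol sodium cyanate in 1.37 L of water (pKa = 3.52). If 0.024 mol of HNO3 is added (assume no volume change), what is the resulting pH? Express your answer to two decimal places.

Added H+ converts OCN- to HOCN: HOCN → 0.502 mol, OCN- → 0.27 mol.
Henderson–Hasselbalch with mole ratio 0.27/0.502: pH = 3.52 + (-0.269)

pH = 3.25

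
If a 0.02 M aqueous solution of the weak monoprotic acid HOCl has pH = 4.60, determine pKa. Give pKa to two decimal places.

pKa = 7.50

[H+] = 10^(-4.60) = 2.51 × 10^-5 M
At equilibrium [HA] = 0.02 − 2.51 × 10^-5 = 2.00 × 10^-2 M
Ka = [H+][A-]/[HA] = (2.51 × 10^-5)² / 2.00 × 10^-2 = 3.15 × 10^-8
pKa = -log(3.15 × 10^-8) = 7.50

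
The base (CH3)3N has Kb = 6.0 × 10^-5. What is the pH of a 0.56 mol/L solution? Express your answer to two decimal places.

pH = 11.76

(CH3)3N + H2O ⇌ (CH3)3NH+ + OH-
Kb = [OH-]²/(0.56 − [OH-]) = 6.0 × 10^-5
Since Kb ≪ C₀, [OH-] ≈ √(Kb·C₀) = 5.80 × 10^-3 M.
([OH-]/C₀ = 1% < 5%, so the approximation holds.)
pOH = −log(5.80 × 10^-3) = 2.24; pH = 14.00 − 2.24 = 11.76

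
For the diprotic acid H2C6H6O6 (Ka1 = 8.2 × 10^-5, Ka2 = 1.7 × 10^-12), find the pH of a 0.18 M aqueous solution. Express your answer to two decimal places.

pH = 2.42

Since Ka1 ≫ Ka2, the first ionization dominates [H+].
Ka1 = x²/(0.18 − x) = 8.2 × 10^-5
x ≈ √(8.2 × 10^-5 × 0.18) = 3.84 × 10^-3 M
pH = −log(3.84 × 10^-3) = 2.42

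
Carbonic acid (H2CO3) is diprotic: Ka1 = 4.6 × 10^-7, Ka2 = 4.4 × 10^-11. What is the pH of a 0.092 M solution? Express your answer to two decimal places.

Since Ka1 ≫ Ka2, the first ionization dominates [H+].
Ka1 = x²/(0.092 − x) = 4.6 × 10^-7
x ≈ √(4.6 × 10^-7 × 0.092) = 2.06 × 10^-4 M
pH = −log(2.06 × 10^-4) = 3.69

pH = 3.69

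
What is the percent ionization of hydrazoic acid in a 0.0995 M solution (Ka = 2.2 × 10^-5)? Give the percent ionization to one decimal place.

HN3 ⇌ N3- + H+; let x = [H+] at equilibrium.
x ≈ √(Ka·C₀) = √(2.2 × 10^-5 × 0.0995) = 1.48 × 10^-3 M
% ionization = x/C₀ × 100% = 1.48 × 10^-3/0.0995 × 100% = 1.5%

1.5%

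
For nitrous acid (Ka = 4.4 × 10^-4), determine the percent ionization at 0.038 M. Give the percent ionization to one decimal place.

10.2%

HNO2 ⇌ NO2- + H+; let x = [H+] at equilibrium.
Solve x² + 0.00044x − 1.67e-05 = 0 → x = 3.87 × 10^-3 M
% ionization = x/C₀ × 100% = 3.87 × 10^-3/0.038 × 100% = 10.2%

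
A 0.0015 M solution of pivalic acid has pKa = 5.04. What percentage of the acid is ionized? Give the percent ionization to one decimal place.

7.5%

(CH3)3CCOOH ⇌ (CH3)3CCOO- + H+; let x = [H+] at equilibrium.
Ka = 10^(−5.04) = 9.12 × 10^-6
Solve x² + 9.12e-06x − 1.37e-08 = 0 → x = 1.12 × 10^-4 M
Fraction ionized = 1.12 × 10^-4 / 0.0015 = 0.0747 → 7.5%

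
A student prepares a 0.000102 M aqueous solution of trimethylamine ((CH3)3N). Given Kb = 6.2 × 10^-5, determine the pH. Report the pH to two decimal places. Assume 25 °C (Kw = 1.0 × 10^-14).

pH = 9.74

(CH3)3N + H2O ⇌ (CH3)3NH+ + OH-
From the ICE table, Kb = x²/(0.000102 − x) = 6.2 × 10^-5.
The 5% rule fails; solving x² + Kb·x − Kb·C₀ = 0 exactly:
x = (−Kb + √(Kb² + 4·Kb·C₀))/2 = 5.44 × 10^-5 M
pOH = 4.26, so pH = 14.00 − pOH = 9.74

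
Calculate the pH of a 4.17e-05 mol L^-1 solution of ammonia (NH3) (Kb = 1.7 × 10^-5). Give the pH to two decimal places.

pH = 9.29

NH3 + H2O ⇌ NH4+ + OH-
Kb = x²/(4.17e-05 − x) = 1.7 × 10^-5
Here C₀/Kb ≈ 2.45, so the small-x approximation fails. Use the quadratic:
x = [−1.7e-05 + √(1.7e-05² + 2.84e-09)]/2 = 1.94 × 10^-5 M
pOH = 4.71, so pH = 14.00 − pOH = 9.29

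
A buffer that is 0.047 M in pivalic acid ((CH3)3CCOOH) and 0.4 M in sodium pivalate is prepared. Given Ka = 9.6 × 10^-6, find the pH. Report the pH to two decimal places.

pKa = −log(9.6 × 10^-6) = 5.018
Using pH = pKa + log([base]/[acid]) with [base]/[acid] = 0.4/0.047:
pH = 5.018 + (+0.930) = 5.95

pH = 5.95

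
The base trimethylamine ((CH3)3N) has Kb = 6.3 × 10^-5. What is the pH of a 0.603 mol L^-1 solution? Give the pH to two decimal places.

pH = 11.79

(CH3)3N + H2O ⇌ (CH3)3NH+ + OH-
From the ICE table, Kb = [OH-]²/(0.603 − [OH-]) = 6.3 × 10^-5.
Since Kb ≪ C₀, [OH-] ≈ √(Kb·C₀) = 6.16 × 10^-3 M.
Check: 1% ionized — well under 5%, approximation valid.
pOH = −log(6.16 × 10^-3) = 2.21; pH = 14.00 − 2.21 = 11.79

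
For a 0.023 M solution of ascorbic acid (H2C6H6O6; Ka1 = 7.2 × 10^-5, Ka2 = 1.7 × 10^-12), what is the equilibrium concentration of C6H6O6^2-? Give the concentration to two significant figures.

1.7 × 10^-12 M

First ionization gives [H+] ≈ [HC6H6O6-] = 1.25 × 10^-3 M.
Second step: Ka2 = [H+][C6H6O6^2-]/[HC6H6O6-] ≈ [C6H6O6^2-] (since [H+] ≈ [HC6H6O6-]).
So [C6H6O6^2-] ≈ Ka2.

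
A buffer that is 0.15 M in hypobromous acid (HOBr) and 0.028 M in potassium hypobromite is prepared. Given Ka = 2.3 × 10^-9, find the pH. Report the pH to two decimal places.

pH = 7.91

pKa = −log(2.3 × 10^-9) = 8.638
Henderson–Hasselbalch: pH = pKa + log([OBr-]/[HOBr]) = 8.638 + log(0.028/0.15)
pH = 8.638 + (-0.729) = 7.91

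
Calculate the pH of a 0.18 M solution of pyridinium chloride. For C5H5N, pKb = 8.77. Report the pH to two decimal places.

C5H5NH+ is the conjugate acid of the weak base C5H5N.
Kb = 10^(−8.77) = 1.70 × 10^-9
Ka = Kw/Kb = 1.0×10^-14 / 1.70 × 10^-9 = 5.88 × 10^-6
From the ICE table, Ka = x²/(0.18 − x) = 5.88 × 10^-6.
Since Ka ≪ C₀, x ≈ √(Ka·C₀) = 1.03 × 10^-3 M.
pH = −log[H+] = −log(1.03 × 10^-3) = 2.99

pH = 2.99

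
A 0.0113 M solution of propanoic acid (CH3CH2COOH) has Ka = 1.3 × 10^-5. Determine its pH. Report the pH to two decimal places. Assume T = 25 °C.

CH3CH2COOH ⇌ CH3CH2COO- + H+
From the ICE table, Ka = [H+]²/(0.0113 − [H+]) = 1.3 × 10^-5.
Assume [H+] ≪ 0.0113: [H+] ≈ √(1.3 × 10^-5 × 0.0113) = 3.83 × 10^-4 M
([H+]/C₀ = 3.4% < 5%, so the approximation holds.)
pH = −log[H+] = −log(3.83 × 10^-4) = 3.42

pH = 3.42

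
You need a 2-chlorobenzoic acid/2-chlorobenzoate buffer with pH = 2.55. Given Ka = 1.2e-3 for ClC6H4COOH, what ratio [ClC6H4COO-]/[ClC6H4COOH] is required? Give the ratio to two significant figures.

pKa = -log(1.2 × 10^-3) = 2.921
pH = pKa + log(r) ⇒ log(r) = 2.55 − 2.921 = -0.371
r = [ClC6H4COO-]/[ClC6H4COOH] = 10^(-0.371) = 0.426

ratio = 0.43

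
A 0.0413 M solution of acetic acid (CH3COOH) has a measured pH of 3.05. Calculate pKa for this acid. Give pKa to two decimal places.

[H+] = 10^(-3.05) = 8.91 × 10^-4 M
At equilibrium [HA] = 0.0413 − 8.91 × 10^-4 = 4.04 × 10^-2 M
Ka = [H+][A-]/[HA] = (8.91 × 10^-4)² / 4.04 × 10^-2 = 1.97 × 10^-5
pKa = -log(1.97 × 10^-5) = 4.71

pKa = 4.71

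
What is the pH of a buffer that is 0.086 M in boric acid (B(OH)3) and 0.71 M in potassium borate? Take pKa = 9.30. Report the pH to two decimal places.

pH = pKa + log([A⁻]/[HA]) = 9.30 + log(0.71/0.086)
pH = 9.30 + (+0.917) = 10.22

pH = 10.22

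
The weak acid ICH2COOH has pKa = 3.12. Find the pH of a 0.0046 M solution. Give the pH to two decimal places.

ICH2COOH ⇌ ICH2COO- + H+
Ka = 10^(−3.12) = 7.59 × 10^-4
Ka = [H+]²/(0.0046 − [H+]) = 7.59 × 10^-4
[H+] is not negligible relative to C₀; solve [H+]² + 0.000759·[H+] − 3.49e-06 = 0.
[H+] = (−Ka + √(Ka² + 4·Ka·C₀))/2 = 1.53 × 10^-3 M
pH = −log(1.53 × 10^-3) = 2.82

pH = 2.82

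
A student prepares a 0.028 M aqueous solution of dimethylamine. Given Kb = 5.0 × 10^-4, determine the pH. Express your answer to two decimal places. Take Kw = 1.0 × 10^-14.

pH = 11.54

(CH3)2NH + H2O ⇌ (CH3)2NH2+ + OH-
Kb = x²/(0.028 − x) = 5.0 × 10^-4
Here C₀/Kb ≈ 56, so the small-x approximation fails. Use the quadratic:
x = (−Kb + √(Kb² + 4·Kb·C₀))/2 = 3.50 × 10^-3 M
pOH = 2.46, so pH = 14.00 − pOH = 11.54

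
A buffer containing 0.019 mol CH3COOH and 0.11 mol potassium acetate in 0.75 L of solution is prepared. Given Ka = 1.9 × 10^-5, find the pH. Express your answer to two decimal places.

pH = 5.48

pKa = −log(1.9 × 10^-5) = 4.721
Using pH = pKa + log([base]/[acid]) with [base]/[acid] = 0.11/0.019:
pH = 4.721 + (+0.763) = 5.48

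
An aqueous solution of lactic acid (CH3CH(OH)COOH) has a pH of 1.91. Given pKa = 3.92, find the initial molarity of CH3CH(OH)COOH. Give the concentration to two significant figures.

[H+] = 10^(-1.91) = 1.23 × 10^-2 M = x
Ka = 10^(−3.92) = 1.20 × 10^-4
Ka = x²/(C₀ − x) ⇒ C₀ = x + x²/Ka
C₀ = 1.23 × 10^-2 + (1.23 × 10^-2)²/(1.20 × 10^-4) = 1.27 M

C₀ = 1.3 M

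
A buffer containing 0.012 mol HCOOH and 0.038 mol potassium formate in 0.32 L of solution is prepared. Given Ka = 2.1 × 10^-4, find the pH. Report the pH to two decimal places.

pH = 4.18

pKa = −log(2.1 × 10^-4) = 3.678
Henderson–Hasselbalch: pH = pKa + log([HCOO-]/[HCOOH]) = 3.678 + log(0.038/0.012)
pH = 3.678 + (+0.501) = 4.18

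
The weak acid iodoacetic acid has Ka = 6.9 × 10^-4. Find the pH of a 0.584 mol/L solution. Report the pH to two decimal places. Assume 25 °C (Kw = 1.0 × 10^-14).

ICH2COOH ⇌ ICH2COO- + H+
Ka = x²/(0.584 − x) = 6.9 × 10^-4
Neglecting x in the denominator: x = √(6.9 × 10^-4 × 0.584) = 2.01 × 10^-2 M
(x/C₀ = 3.4% < 5%, so the approximation holds.)
pH = −log(2.01 × 10^-2) = 1.70

pH = 1.70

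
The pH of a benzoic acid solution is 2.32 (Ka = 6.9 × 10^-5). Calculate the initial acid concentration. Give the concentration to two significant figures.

C₀ = 3.4 × 10^-1 M

[H+] = 10^(-2.32) = 4.79 × 10^-3 M = x
Ka = x²/(C₀ − x) ⇒ C₀ = x + x²/Ka
C₀ = 4.79 × 10^-3 + (4.79 × 10^-3)²/(6.9 × 10^-5) = 3.37 × 10^-1 M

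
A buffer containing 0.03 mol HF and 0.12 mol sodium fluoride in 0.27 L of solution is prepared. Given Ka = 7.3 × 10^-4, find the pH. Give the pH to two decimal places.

pKa = −log(7.3 × 10^-4) = 3.137
pH = pKa + log([A⁻]/[HA]) = 3.137 + log(0.12/0.03)
pH = 3.137 + (+0.602) = 3.74

pH = 3.74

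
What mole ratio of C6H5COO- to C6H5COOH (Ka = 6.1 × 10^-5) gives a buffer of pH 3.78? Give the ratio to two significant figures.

pKa = -log(6.1 × 10^-5) = 4.215
pH = pKa + log(r) ⇒ log(r) = 3.78 − 4.215 = -0.435
r = [C6H5COO-]/[C6H5COOH] = 10^(-0.435) = 0.367

ratio = 0.37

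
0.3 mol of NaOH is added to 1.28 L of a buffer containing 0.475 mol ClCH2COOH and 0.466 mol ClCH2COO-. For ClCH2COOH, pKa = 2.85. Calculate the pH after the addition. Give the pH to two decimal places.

After neutralization: n(ClCH2COOH) = 0.175 mol, n(ClCH2COO-) = 0.766 mol.
Henderson–Hasselbalch with mole ratio 0.766/0.175: pH = 2.85 + (+0.641)

pH = 3.49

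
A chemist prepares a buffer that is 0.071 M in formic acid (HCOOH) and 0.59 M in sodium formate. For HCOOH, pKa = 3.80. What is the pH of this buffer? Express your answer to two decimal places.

pH = 4.72

pH = pKa + log([A⁻]/[HA]) = 3.80 + log(0.59/0.071)
pH = 3.80 + (+0.920) = 4.72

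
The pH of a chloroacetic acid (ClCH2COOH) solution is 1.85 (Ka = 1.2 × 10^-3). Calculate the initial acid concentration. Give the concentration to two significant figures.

C₀ = 1.8 × 10^-1 M

[H+] = 10^(-1.85) = 1.41 × 10^-2 M = x
Ka = x²/(C₀ − x) ⇒ C₀ = x + x²/Ka
C₀ = 1.41 × 10^-2 + (1.41 × 10^-2)²/(1.2 × 10^-3) = 1.80 × 10^-1 M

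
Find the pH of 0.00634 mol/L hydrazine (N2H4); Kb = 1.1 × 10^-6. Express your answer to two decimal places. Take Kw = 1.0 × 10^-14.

pH = 9.92

N2H4 + H2O ⇌ N2H5+ + OH-
From the ICE table, Kb = [OH-]²/(0.00634 − [OH-]) = 1.1 × 10^-6.
Neglecting [OH-] in the denominator: [OH-] = √(1.1 × 10^-6 × 0.00634) = 8.35 × 10^-5 M
([OH-]/C₀ = 1.3% < 5%, so the approximation holds.)
pOH = 4.08, so pH = 14.00 − pOH = 9.92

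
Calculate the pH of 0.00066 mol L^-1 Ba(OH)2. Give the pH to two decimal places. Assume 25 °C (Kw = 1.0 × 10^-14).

Ba(OH)2 is a strong base (each formula unit releases 2 OH-); [OH-] = 0.00132 M.
pOH = -log(0.00132) = 2.88
pH = 14.00 - 2.88 = 11.12

pH = 11.12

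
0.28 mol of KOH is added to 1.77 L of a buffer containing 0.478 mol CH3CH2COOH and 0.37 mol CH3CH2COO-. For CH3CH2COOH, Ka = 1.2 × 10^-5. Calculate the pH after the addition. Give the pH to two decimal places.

OH- converts CH3CH2COOH to CH3CH2COO-: CH3CH2COOH → 0.198 mol, CH3CH2COO- → 0.65 mol.
pKa = −log(1.2 × 10^-5) = 4.921
Henderson–Hasselbalch with mole ratio 0.65/0.198: pH = 4.921 + (+0.516)

pH = 5.44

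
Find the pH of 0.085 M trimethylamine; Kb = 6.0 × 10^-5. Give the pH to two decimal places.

pH = 11.35

(CH3)3N + H2O ⇌ (CH3)3NH+ + OH-
Let x = [OH-] at equilibrium. Kb = x²/(0.085 − x).
Assume x ≪ 0.085: x ≈ √(6.0 × 10^-5 × 0.085) = 2.26 × 10^-3 M
pOH = −log(2.26 × 10^-3) = 2.65; pH = 14.00 − 2.65 = 11.35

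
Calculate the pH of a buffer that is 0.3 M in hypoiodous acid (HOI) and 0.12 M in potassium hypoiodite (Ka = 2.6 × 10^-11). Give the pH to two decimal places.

pH = 10.19

pKa = −log(2.6 × 10^-11) = 10.585
pH = pKa + log([A⁻]/[HA]) = 10.585 + log(0.12/0.3)
pH = 10.585 + (-0.398) = 10.19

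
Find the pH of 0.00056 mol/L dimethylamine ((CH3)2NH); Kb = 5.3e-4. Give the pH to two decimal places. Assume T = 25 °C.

pH = 10.53

(CH3)2NH + H2O ⇌ (CH3)2NH2+ + OH-
Kb = [OH-]²/(0.00056 − [OH-]) = 5.3 × 10^-4
[OH-] is not negligible relative to C₀; solve [OH-]² + 0.00053·[OH-] − 2.97e-07 = 0.
[OH-] = (−Kb + √(Kb² + 4·Kb·C₀))/2 = 3.41 × 10^-4 M
pOH = −log(3.41 × 10^-4) = 3.47; pH = 14.00 − 3.47 = 10.53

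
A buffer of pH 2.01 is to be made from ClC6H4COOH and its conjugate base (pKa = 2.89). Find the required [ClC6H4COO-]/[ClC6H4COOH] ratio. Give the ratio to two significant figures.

ratio = 0.13

pH = pKa + log(r) ⇒ log(r) = 2.01 − 2.89 = -0.88
r = [ClC6H4COO-]/[ClC6H4COOH] = 10^(-0.88) = 0.132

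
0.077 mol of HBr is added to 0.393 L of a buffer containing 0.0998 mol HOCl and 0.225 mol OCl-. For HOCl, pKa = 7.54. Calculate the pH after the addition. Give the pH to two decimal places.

pH = 7.46

Added H+ converts OCl- to HOCl: HOCl → 0.177 mol, OCl- → 0.148 mol.
pH = pKa + log(n_OCl-/n_HOCl) = 7.54 + log(0.148/0.177) = 7.54 + (-0.078)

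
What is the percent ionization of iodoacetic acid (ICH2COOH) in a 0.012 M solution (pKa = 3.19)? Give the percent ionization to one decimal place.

ICH2COOH ⇌ ICH2COO- + H+; let x = [H+] at equilibrium.
Ka = 10^(−3.19) = 6.46 × 10^-4
Ka = x²/(C₀ − x); solving the quadratic gives x = 2.48 × 10^-3 M.
% ionization = x/C₀ × 100% = 2.48 × 10^-3/0.012 × 100% = 20.7%

20.7%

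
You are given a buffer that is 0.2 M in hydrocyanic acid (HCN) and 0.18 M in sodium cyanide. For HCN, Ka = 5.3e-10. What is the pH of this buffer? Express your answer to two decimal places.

pH = 9.23

pKa = −log(5.3 × 10^-10) = 9.276
pH = pKa + log([A⁻]/[HA]) = 9.276 + log(0.18/0.2)
pH = 9.276 + (-0.046) = 9.23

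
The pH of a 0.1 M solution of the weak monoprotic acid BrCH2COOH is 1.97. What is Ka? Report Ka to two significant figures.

Ka = 1.3 × 10^-3

[H+] = 10^(-1.97) = 1.07 × 10^-2 M
At equilibrium [HA] = 0.1 − 1.07 × 10^-2 = 8.93 × 10^-2 M
Ka = [H+][A-]/[HA] = (1.07 × 10^-2)² / 8.93 × 10^-2 = 1.3 × 10^-3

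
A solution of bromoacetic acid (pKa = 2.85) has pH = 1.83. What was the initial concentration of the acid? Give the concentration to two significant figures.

C₀ = 1.7 × 10^-1 M

[H+] = 10^(-1.83) = 1.48 × 10^-2 M = x
Ka = 10^(−2.85) = 1.41 × 10^-3
Ka = x²/(C₀ − x) ⇒ C₀ = x + x²/Ka
C₀ = 1.48 × 10^-2 + (1.48 × 10^-2)²/(1.41 × 10^-3) = 1.70 × 10^-1 M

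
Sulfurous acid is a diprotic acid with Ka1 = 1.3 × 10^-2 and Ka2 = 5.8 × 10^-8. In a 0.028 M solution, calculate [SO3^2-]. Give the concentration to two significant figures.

5.8 × 10^-8 M

First ionization gives [H+] ≈ [HSO3-] = 1.37 × 10^-2 M.
Second step: Ka2 = [H+][SO3^2-]/[HSO3-] ≈ [SO3^2-] (since [H+] ≈ [HSO3-]).
So [SO3^2-] ≈ Ka2.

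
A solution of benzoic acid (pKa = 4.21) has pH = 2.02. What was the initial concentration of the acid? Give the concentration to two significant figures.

[H+] = 10^(-2.02) = 9.55 × 10^-3 M = x
Ka = 10^(−4.21) = 6.17 × 10^-5
Ka = x²/(C₀ − x) ⇒ C₀ = x + x²/Ka
C₀ = 9.55 × 10^-3 + (9.55 × 10^-3)²/(6.17 × 10^-5) = 1.49 M

C₀ = 1.5 M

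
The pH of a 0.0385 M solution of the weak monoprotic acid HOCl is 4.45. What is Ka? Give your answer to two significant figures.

Ka = 3.3 × 10^-8

[H+] = 10^(-4.45) = 3.55 × 10^-5 M
At equilibrium [HA] = 0.0385 − 3.55 × 10^-5 = 3.85 × 10^-2 M
Ka = [H+][A-]/[HA] = (3.55 × 10^-5)² / 3.85 × 10^-2 = 3.3 × 10^-8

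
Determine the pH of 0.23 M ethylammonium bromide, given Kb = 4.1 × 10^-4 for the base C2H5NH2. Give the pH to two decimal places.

C2H5NH3+ is the conjugate acid of the weak base C2H5NH2.
Ka = Kw/Kb = 1.0×10^-14 / 4.1 × 10^-4 = 2.44 × 10^-11
Ka = x²/(0.23 − x) = 2.44 × 10^-11
Since Ka ≪ C₀, x ≈ √(Ka·C₀) = 2.37 × 10^-6 M.
pH = −log(2.37 × 10^-6) = 5.63

pH = 5.63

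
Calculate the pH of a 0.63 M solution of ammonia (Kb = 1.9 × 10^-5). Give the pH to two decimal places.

NH3 + H2O ⇌ NH4+ + OH-
Kb = [OH-]²/(0.63 − [OH-]) = 1.9 × 10^-5
Since Kb ≪ C₀, [OH-] ≈ √(Kb·C₀) = 3.46 × 10^-3 M.
Check: 0.55% ionized — well under 5%, approximation valid.
pOH = 2.46, so pH = 14.00 − pOH = 11.54

pH = 11.54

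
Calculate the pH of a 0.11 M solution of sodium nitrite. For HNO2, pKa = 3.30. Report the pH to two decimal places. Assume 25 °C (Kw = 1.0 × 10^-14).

pH = 8.17

NO2- is the conjugate base of the weak acid HNO2.
Ka = 10^(−3.30) = 5.01 × 10^-4
Kb = Kw/Ka = 1.0×10^-14 / 5.01 × 10^-4 = 2.00 × 10^-11
Kb = x²/(0.11 − x) = 2.00 × 10^-11
Assume x ≪ 0.11: x ≈ √(2.00 × 10^-11 × 0.11) = 1.48 × 10^-6 M
Check: 0.0013% ionized — well under 5%, approximation valid.
pOH = 5.83, so pH = 14.00 − pOH = 8.17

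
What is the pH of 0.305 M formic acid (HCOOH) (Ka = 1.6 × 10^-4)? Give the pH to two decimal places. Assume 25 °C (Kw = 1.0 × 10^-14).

HCOOH ⇌ HCOO- + H+
Ka = x²/(0.305 − x) = 1.6 × 10^-4
Assume x ≪ 0.305: x ≈ √(1.6 × 10^-4 × 0.305) = 6.99 × 10^-3 M
(x/C₀ = 2.3% < 5%, so the approximation holds.)
pH = −log(6.99 × 10^-3) = 2.16

pH = 2.16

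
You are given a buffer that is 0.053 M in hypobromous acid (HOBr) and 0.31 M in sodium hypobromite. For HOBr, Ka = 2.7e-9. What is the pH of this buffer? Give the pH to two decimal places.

pH = 9.34

pKa = −log(2.7 × 10^-9) = 8.569
pH = pKa + log([A⁻]/[HA]) = 8.569 + log(0.31/0.053)
pH = 8.569 + (+0.767) = 9.34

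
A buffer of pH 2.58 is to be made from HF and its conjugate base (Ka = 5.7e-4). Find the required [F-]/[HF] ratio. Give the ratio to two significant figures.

pKa = -log(5.7 × 10^-4) = 3.244
pH = pKa + log(r) ⇒ log(r) = 2.58 − 3.244 = -0.664
r = [F-]/[HF] = 10^(-0.664) = 0.217

ratio = 0.22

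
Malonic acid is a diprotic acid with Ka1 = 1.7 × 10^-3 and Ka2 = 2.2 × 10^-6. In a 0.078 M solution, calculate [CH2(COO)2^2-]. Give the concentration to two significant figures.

2.2 × 10^-6 M

First ionization gives [H+] ≈ [CH2(COOH)COO-] = 1.07 × 10^-2 M.
Second step: Ka2 = [H+][CH2(COO)2^2-]/[CH2(COOH)COO-] ≈ [CH2(COO)2^2-] (since [H+] ≈ [CH2(COOH)COO-]).
So [CH2(COO)2^2-] ≈ Ka2.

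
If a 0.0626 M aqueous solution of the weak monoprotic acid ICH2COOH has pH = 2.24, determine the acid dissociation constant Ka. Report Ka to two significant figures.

[H+] = 10^(-2.24) = 5.75 × 10^-3 M
At equilibrium [HA] = 0.0626 − 5.75 × 10^-3 = 5.69 × 10^-2 M
Ka = [H+][A-]/[HA] = (5.75 × 10^-3)² / 5.69 × 10^-2 = 5.8 × 10^-4

Ka = 5.8 × 10^-4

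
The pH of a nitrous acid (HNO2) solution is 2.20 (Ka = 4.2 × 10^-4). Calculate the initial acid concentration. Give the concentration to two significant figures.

[H+] = 10^(-2.20) = 6.31 × 10^-3 M = x
Ka = x²/(C₀ − x) ⇒ C₀ = x + x²/Ka
C₀ = 6.31 × 10^-3 + (6.31 × 10^-3)²/(4.2 × 10^-4) = 1.01 × 10^-1 M

C₀ = 1.0 × 10^-1 M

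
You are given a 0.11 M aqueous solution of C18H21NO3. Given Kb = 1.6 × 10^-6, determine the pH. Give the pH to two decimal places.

pH = 10.62

C18H21NO3 + H2O ⇌ C18H22NO3+ + OH-
From the ICE table, Kb = x²/(0.11 − x) = 1.6 × 10^-6.
Since Kb ≪ C₀, x ≈ √(Kb·C₀) = 4.20 × 10^-4 M.
Check: 0.38% ionized — well under 5%, approximation valid.
pOH = 3.38, so pH = 14.00 − pOH = 10.62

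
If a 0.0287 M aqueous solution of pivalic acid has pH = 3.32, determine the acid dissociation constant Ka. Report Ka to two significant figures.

[H+] = 10^(-3.32) = 4.79 × 10^-4 M
At equilibrium [HA] = 0.0287 − 4.79 × 10^-4 = 2.82 × 10^-2 M
Ka = [H+][A-]/[HA] = (4.79 × 10^-4)² / 2.82 × 10^-2 = 8.1 × 10^-6

Ka = 8.1 × 10^-6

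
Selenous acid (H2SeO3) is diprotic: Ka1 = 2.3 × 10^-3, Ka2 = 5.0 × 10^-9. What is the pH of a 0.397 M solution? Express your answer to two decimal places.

pH = 1.54

Since Ka1 ≫ Ka2, the first ionization dominates [H+].
Ka1 = x²/(0.397 − x) = 2.3 × 10^-3
Solving the quadratic: x = (−Ka1 + √(Ka1² + 4·Ka1·C₀))/2 = 2.91 × 10^-2 M
pH = −log(2.91 × 10^-2) = 1.54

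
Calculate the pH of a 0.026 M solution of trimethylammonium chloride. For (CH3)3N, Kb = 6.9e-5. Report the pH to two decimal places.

(CH3)3NH+ is the conjugate acid of the weak base (CH3)3N.
Ka = Kw/Kb = 1.0×10^-14 / 6.9 × 10^-5 = 1.45 × 10^-10
Ka = [H+]²/(0.026 − [H+]) = 1.45 × 10^-10
Assume [H+] ≪ 0.026: [H+] ≈ √(1.45 × 10^-10 × 0.026) = 1.94 × 10^-6 M
pH = −log(1.94 × 10^-6) = 5.71

pH = 5.71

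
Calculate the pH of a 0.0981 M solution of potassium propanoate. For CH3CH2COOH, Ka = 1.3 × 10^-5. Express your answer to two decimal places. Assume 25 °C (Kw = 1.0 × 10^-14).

CH3CH2COO- is the conjugate base of the weak acid CH3CH2COOH.
Kb = Kw/Ka = 1.0×10^-14 / 1.3 × 10^-5 = 7.69 × 10^-10
Let x = [OH-] at equilibrium. Kb = x²/(0.0981 − x).
Assume x ≪ 0.0981: x ≈ √(7.69 × 10^-10 × 0.0981) = 8.69 × 10^-6 M
(x/C₀ = 0.0089% < 5%, so the approximation holds.)
pOH = −log(8.69 × 10^-6) = 5.06; pH = 14.00 − 5.06 = 8.94

pH = 8.94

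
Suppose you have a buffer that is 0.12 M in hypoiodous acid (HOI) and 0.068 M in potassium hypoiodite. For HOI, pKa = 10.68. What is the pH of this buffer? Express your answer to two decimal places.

pH = 10.43

Henderson–Hasselbalch: pH = pKa + log([OI-]/[HOI]) = 10.68 + log(0.068/0.12)
pH = 10.68 + (-0.247) = 10.43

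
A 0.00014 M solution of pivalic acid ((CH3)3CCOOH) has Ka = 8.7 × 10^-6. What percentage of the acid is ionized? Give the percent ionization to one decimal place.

22.0%

(CH3)3CCOOH ⇌ (CH3)3CCOO- + H+; let x = [H+] at equilibrium.
Ka = x²/(C₀ − x); solving the quadratic gives x = 3.08 × 10^-5 M.
Fraction ionized = 3.08 × 10^-5 / 0.00014 = 0.2200 → 22.0%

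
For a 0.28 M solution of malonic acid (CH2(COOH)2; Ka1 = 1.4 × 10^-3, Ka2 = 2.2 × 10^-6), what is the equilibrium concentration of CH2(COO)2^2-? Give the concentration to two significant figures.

2.2 × 10^-6 M

First ionization gives [H+] ≈ [CH2(COOH)COO-] = 1.91 × 10^-2 M.
Second step: Ka2 = [H+][CH2(COO)2^2-]/[CH2(COOH)COO-] ≈ [CH2(COO)2^2-] (since [H+] ≈ [CH2(COOH)COO-]).
So [CH2(COO)2^2-] ≈ Ka2.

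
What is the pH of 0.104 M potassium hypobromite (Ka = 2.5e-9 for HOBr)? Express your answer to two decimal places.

OBr- is the conjugate base of the weak acid HOBr.
Kb = Kw/Ka = 1.0×10^-14 / 2.5 × 10^-9 = 4.00 × 10^-6
Kb = [OH-]²/(0.104 − [OH-]) = 4.00 × 10^-6
Neglecting [OH-] in the denominator: [OH-] = √(4.00 × 10^-6 × 0.104) = 6.45 × 10^-4 M
pOH = 3.19, so pH = 14.00 − pOH = 10.81

pH = 10.81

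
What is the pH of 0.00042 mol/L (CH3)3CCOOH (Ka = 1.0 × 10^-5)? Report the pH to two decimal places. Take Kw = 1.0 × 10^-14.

(CH3)3CCOOH ⇌ (CH3)3CCOO- + H+
Ka = x²/(0.00042 − x) = 1.0 × 10^-5
Here C₀/Ka ≈ 42, so the small-x approximation fails. Use the quadratic:
x = [−1e-05 + √(1e-05² + 1.68e-08)]/2 = 6.00 × 10^-5 M
pH = −log[H+] = −log(6.00 × 10^-5) = 4.22

pH = 4.22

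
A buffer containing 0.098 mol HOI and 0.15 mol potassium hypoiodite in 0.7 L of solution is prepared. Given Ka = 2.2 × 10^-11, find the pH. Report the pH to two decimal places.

pKa = −log(2.2 × 10^-11) = 10.658
pH = pKa + log([A⁻]/[HA]) = 10.658 + log(0.15/0.098)
pH = 10.658 + (+0.185) = 10.84

pH = 10.84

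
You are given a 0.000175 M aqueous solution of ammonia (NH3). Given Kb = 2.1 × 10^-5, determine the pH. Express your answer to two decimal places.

pH = 9.71

NH3 + H2O ⇌ NH4+ + OH-
Kb = [OH-]²/(0.000175 − [OH-]) = 2.1 × 10^-5
The 5% rule fails; solving [OH-]² + Kb·[OH-] − Kb·C₀ = 0 exactly:
[OH-] = (−Kb + √(Kb² + 4·Kb·C₀))/2 = 5.10 × 10^-5 M
pOH = −log(5.10 × 10^-5) = 4.29; pH = 14.00 − 4.29 = 9.71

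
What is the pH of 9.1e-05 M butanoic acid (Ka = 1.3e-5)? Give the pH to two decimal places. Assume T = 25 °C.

pH = 4.55

CH3(CH2)2COOH ⇌ CH3(CH2)2COO- + H+
Let x = [H+] at equilibrium. Ka = x²/(9.1e-05 − x).
The 5% rule fails; solving x² + Ka·x − Ka·C₀ = 0 exactly:
x = [−1.3e-05 + √(1.3e-05² + 4.73e-09)]/2 = 2.85 × 10^-5 M
pH = −log(2.85 × 10^-5) = 4.55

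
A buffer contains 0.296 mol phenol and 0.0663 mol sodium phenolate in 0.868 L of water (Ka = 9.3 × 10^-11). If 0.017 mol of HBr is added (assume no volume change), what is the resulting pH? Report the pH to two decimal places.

pH = 9.23

After neutralization: n(C6H5OH) = 0.313 mol, n(C6H5O-) = 0.0493 mol.
pKa = −log(9.3 × 10^-11) = 10.032
pH = pKa + log([A⁻]/[HA]) = 10.032 + log(0.0493/0.313) = 10.032 -0.803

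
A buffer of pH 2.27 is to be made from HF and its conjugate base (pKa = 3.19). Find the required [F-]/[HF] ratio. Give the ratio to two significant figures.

pH = pKa + log(r) ⇒ log(r) = 2.27 − 3.19 = -0.92
r = [F-]/[HF] = 10^(-0.92) = 0.12

ratio = 0.12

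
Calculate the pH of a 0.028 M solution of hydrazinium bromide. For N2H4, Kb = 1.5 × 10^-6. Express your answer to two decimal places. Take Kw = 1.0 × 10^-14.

pH = 4.86

N2H5+ is the conjugate acid of the weak base N2H4.
Ka = Kw/Kb = 1.0×10^-14 / 1.5 × 10^-6 = 6.67 × 10^-9
From the ICE table, Ka = [H+]²/(0.028 − [H+]) = 6.67 × 10^-9.
Since Ka ≪ C₀, [H+] ≈ √(Ka·C₀) = 1.37 × 10^-5 M.
([H+]/C₀ = 0.049% < 5%, so the approximation holds.)
pH = −log(1.37 × 10^-5) = 4.86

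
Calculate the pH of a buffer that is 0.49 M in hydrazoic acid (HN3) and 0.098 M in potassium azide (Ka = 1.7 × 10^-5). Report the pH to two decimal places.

pKa = −log(1.7 × 10^-5) = 4.770
Using pH = pKa + log([base]/[acid]) with [base]/[acid] = 0.098/0.49:
pH = 4.770 + (-0.699) = 4.07

pH = 4.07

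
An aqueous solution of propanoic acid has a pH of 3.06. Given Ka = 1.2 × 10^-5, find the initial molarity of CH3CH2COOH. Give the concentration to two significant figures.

[H+] = 10^(-3.06) = 8.71 × 10^-4 M = x
Ka = x²/(C₀ − x) ⇒ C₀ = x + x²/Ka
C₀ = 8.71 × 10^-4 + (8.71 × 10^-4)²/(1.2 × 10^-5) = 6.41 × 10^-2 M

C₀ = 6.4 × 10^-2 M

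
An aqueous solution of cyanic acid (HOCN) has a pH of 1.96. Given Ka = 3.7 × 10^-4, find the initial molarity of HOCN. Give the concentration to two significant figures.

[H+] = 10^(-1.96) = 1.10 × 10^-2 M = x
Ka = x²/(C₀ − x) ⇒ C₀ = x + x²/Ka
C₀ = 1.10 × 10^-2 + (1.10 × 10^-2)²/(3.7 × 10^-4) = 3.38 × 10^-1 M

C₀ = 3.4 × 10^-1 M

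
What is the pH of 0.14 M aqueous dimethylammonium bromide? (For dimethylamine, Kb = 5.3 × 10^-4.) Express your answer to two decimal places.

pH = 5.79

(CH3)2NH2+ is the conjugate acid of the weak base (CH3)2NH.
Ka = Kw/Kb = 1.0×10^-14 / 5.3 × 10^-4 = 1.89 × 10^-11
Ka = [H+]²/(0.14 − [H+]) = 1.89 × 10^-11
Assume [H+] ≪ 0.14: [H+] ≈ √(1.89 × 10^-11 × 0.14) = 1.63 × 10^-6 M
Check: 0.0012% ionized — well under 5%, approximation valid.
pH = −log[H+] = −log(1.63 × 10^-6) = 5.79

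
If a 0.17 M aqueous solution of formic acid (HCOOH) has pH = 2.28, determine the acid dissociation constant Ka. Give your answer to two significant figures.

[H+] = 10^(-2.28) = 5.25 × 10^-3 M
At equilibrium [HA] = 0.17 − 5.25 × 10^-3 = 1.65 × 10^-1 M
Ka = [H+][A-]/[HA] = (5.25 × 10^-3)² / 1.65 × 10^-1 = 1.7 × 10^-4

Ka = 1.7 × 10^-4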